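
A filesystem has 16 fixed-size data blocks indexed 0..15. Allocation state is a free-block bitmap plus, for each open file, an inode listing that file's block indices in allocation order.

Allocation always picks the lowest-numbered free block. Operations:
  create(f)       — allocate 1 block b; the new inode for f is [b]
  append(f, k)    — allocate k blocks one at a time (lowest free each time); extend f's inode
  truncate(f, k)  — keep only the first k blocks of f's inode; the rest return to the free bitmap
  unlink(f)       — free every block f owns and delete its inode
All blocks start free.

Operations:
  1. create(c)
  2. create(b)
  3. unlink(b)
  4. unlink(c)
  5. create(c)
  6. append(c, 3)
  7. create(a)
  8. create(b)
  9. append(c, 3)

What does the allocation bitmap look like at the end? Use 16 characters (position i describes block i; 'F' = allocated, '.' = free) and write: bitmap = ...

bitmap = FFFFFFFFF.......

after create(c) → c:[0]  free=[F...............]
after create(b) → b:[1], c:[0]  free=[FF..............]
after unlink(b) → c:[0]  free=[F...............]
after unlink(c) →   free=[................]
after create(c) → c:[0]  free=[F...............]
after append(c, 3) → c:[0, 1, 2, 3]  free=[FFFF............]
after create(a) → a:[4], c:[0, 1, 2, 3]  free=[FFFFF...........]
after create(b) → a:[4], b:[5], c:[0, 1, 2, 3]  free=[FFFFFF..........]
after append(c, 3) → a:[4], b:[5], c:[0, 1, 2, 3, 6, 7, 8]  free=[FFFFFFFFF.......]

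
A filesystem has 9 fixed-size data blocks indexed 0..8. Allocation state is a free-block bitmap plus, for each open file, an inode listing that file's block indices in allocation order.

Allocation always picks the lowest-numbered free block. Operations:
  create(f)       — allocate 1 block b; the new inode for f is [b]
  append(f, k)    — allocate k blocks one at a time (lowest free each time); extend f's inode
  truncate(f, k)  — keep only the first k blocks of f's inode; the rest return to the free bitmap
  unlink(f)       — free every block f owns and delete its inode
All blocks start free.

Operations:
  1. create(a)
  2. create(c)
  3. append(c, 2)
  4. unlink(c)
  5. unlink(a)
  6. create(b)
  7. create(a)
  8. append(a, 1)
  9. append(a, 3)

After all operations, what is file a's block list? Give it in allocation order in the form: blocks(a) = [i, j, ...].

[1] create(a) — a=0 (map F........)
[2] create(c) — a=0 c=1 (map FF.......)
[3] append(c, 2) — a=0 c=1,2,3 (map FFFF.....)
[4] unlink(c) — a=0 (map F........)
[5] unlink(a) —  (map .........)
[6] create(b) — b=0 (map F........)
[7] create(a) — a=1 b=0 (map FF.......)
[8] append(a, 1) — a=1,2 b=0 (map FFF......)
[9] append(a, 3) — a=1,2,3,4,5 b=0 (map FFFFFF...)

blocks(a) = [1, 2, 3, 4, 5]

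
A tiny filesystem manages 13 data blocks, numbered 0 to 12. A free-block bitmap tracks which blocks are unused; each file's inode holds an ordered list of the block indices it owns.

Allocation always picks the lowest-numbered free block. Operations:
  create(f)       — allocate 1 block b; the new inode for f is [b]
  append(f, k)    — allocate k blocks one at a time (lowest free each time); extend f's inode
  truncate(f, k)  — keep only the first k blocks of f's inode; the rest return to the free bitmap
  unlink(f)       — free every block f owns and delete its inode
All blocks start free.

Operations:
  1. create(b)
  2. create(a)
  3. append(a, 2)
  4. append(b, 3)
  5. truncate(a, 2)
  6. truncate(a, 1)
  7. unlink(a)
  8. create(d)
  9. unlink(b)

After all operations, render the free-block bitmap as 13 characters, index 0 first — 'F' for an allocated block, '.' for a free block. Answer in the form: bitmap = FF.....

[1] create(b) — b=0 (map F............)
[2] create(a) — a=1 b=0 (map FF...........)
[3] append(a, 2) — a=1,2,3 b=0 (map FFFF.........)
[4] append(b, 3) — a=1,2,3 b=0,4,5,6 (map FFFFFFF......)
[5] truncate(a, 2) — a=1,2 b=0,4,5,6 (map FFF.FFF......)
[6] truncate(a, 1) — a=1 b=0,4,5,6 (map FF..FFF......)
[7] unlink(a) — b=0,4,5,6 (map F...FFF......)
[8] create(d) — b=0,4,5,6 d=1 (map FF..FFF......)
[9] unlink(b) — d=1 (map .F...........)

bitmap = .F...........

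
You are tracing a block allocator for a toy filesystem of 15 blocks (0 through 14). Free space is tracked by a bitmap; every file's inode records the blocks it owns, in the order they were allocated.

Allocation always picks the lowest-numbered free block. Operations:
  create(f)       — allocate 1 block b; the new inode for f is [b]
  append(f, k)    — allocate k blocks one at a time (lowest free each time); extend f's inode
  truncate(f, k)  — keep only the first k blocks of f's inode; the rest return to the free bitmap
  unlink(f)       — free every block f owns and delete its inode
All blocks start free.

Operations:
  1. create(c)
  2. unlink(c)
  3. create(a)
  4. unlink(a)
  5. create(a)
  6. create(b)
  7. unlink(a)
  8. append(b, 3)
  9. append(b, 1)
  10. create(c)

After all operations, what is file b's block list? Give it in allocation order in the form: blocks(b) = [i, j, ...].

blocks(b) = [1, 0, 2, 3, 4]

[1] create(c) — c=0 (map F..............)
[2] unlink(c) —  (map ...............)
[3] create(a) — a=0 (map F..............)
[4] unlink(a) —  (map ...............)
[5] create(a) — a=0 (map F..............)
[6] create(b) — a=0 b=1 (map FF.............)
[7] unlink(a) — b=1 (map .F.............)
[8] append(b, 3) — b=1,0,2,3 (map FFFF...........)
[9] append(b, 1) — b=1,0,2,3,4 (map FFFFF..........)
[10] create(c) — b=1,0,2,3,4 c=5 (map FFFFFF.........)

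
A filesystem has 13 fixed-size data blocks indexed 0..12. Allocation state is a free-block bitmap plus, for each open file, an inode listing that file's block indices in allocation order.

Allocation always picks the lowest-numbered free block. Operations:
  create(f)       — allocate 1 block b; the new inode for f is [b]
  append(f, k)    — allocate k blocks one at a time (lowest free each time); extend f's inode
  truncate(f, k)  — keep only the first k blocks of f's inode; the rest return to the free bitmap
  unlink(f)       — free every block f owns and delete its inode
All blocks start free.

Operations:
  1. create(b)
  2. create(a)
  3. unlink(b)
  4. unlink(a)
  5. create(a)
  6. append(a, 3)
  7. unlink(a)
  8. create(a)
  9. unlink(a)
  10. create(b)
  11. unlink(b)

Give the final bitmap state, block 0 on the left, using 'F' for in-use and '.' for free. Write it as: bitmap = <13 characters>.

create(b): bitmap=F............ | b=[0]
create(a): bitmap=FF........... | a=[1] b=[0]
unlink(b): bitmap=.F........... | a=[1]
unlink(a): bitmap=............. | 
create(a): bitmap=F............ | a=[0]
append(a, 3): bitmap=FFFF......... | a=[0, 1, 2, 3]
unlink(a): bitmap=............. | 
create(a): bitmap=F............ | a=[0]
unlink(a): bitmap=............. | 
create(b): bitmap=F............ | b=[0]
unlink(b): bitmap=............. | 

bitmap = .............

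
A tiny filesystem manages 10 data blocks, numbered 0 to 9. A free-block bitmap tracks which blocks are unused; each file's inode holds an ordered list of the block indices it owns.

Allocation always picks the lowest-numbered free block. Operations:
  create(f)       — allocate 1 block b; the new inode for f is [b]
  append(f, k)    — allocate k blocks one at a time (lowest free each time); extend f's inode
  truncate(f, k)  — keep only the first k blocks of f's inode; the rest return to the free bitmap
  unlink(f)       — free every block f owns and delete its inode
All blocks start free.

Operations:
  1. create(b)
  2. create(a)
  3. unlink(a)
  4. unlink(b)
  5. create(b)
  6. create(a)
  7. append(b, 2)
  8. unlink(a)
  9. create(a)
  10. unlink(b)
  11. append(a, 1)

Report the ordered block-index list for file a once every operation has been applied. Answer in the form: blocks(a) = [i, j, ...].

  1. create(b)  ⇒  F.........  {b→[0]}
  2. create(a)  ⇒  FF........  {a→[1]; b→[0]}
  3. unlink(a)  ⇒  F.........  {b→[0]}
  4. unlink(b)  ⇒  ..........  {}
  5. create(b)  ⇒  F.........  {b→[0]}
  6. create(a)  ⇒  FF........  {a→[1]; b→[0]}
  7. append(b, 2)  ⇒  FFFF......  {a→[1]; b→[0, 2, 3]}
  8. unlink(a)  ⇒  F.FF......  {b→[0, 2, 3]}
  9. create(a)  ⇒  FFFF......  {a→[1]; b→[0, 2, 3]}
  10. unlink(b)  ⇒  .F........  {a→[1]}
  11. append(a, 1)  ⇒  FF........  {a→[1, 0]}

blocks(a) = [1, 0]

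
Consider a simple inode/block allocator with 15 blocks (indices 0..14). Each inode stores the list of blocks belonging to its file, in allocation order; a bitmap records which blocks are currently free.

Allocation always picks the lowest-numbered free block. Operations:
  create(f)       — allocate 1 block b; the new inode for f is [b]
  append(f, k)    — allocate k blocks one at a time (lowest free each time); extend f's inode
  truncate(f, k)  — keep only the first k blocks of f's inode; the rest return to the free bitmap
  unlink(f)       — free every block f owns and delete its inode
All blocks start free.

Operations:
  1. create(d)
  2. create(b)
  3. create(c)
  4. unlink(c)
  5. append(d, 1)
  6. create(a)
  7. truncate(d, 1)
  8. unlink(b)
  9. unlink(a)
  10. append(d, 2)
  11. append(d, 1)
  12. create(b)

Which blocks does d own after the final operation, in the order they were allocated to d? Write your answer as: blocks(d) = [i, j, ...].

  1. create(d)  ⇒  F..............  {d→[0]}
  2. create(b)  ⇒  FF.............  {b→[1]; d→[0]}
  3. create(c)  ⇒  FFF............  {b→[1]; c→[2]; d→[0]}
  4. unlink(c)  ⇒  FF.............  {b→[1]; d→[0]}
  5. append(d, 1)  ⇒  FFF............  {b→[1]; d→[0, 2]}
  6. create(a)  ⇒  FFFF...........  {a→[3]; b→[1]; d→[0, 2]}
  7. truncate(d, 1)  ⇒  FF.F...........  {a→[3]; b→[1]; d→[0]}
  8. unlink(b)  ⇒  F..F...........  {a→[3]; d→[0]}
  9. unlink(a)  ⇒  F..............  {d→[0]}
  10. append(d, 2)  ⇒  FFF............  {d→[0, 1, 2]}
  11. append(d, 1)  ⇒  FFFF...........  {d→[0, 1, 2, 3]}
  12. create(b)  ⇒  FFFFF..........  {b→[4]; d→[0, 1, 2, 3]}

blocks(d) = [0, 1, 2, 3]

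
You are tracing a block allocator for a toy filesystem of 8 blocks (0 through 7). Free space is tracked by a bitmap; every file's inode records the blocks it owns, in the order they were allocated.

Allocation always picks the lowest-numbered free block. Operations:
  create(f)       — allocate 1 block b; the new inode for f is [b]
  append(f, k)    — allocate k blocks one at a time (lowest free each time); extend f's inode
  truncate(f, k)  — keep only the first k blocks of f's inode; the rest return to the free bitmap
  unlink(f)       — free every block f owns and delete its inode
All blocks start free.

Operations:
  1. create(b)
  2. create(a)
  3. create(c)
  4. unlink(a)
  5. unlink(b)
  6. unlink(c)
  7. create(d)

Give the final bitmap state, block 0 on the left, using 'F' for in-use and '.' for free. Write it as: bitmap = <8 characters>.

bitmap = F.......

after create(b) → b:[0]  free=[F.......]
after create(a) → a:[1], b:[0]  free=[FF......]
after create(c) → a:[1], b:[0], c:[2]  free=[FFF.....]
after unlink(a) → b:[0], c:[2]  free=[F.F.....]
after unlink(b) → c:[2]  free=[..F.....]
after unlink(c) →   free=[........]
after create(d) → d:[0]  free=[F.......]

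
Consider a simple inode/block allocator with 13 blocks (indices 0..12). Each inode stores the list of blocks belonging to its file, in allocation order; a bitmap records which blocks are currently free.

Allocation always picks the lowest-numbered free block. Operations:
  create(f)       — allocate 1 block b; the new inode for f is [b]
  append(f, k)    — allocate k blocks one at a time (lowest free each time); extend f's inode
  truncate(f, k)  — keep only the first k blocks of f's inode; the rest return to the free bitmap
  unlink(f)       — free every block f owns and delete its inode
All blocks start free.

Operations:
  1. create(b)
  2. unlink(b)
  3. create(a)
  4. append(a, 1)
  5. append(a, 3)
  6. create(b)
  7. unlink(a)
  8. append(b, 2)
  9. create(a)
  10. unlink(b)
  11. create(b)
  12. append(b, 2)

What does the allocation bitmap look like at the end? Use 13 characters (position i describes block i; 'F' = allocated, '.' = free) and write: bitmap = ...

after create(b) → b:[0]  free=[F............]
after unlink(b) →   free=[.............]
after create(a) → a:[0]  free=[F............]
after append(a, 1) → a:[0, 1]  free=[FF...........]
after append(a, 3) → a:[0, 1, 2, 3, 4]  free=[FFFFF........]
after create(b) → a:[0, 1, 2, 3, 4], b:[5]  free=[FFFFFF.......]
after unlink(a) → b:[5]  free=[.....F.......]
after append(b, 2) → b:[5, 0, 1]  free=[FF...F.......]
after create(a) → a:[2], b:[5, 0, 1]  free=[FFF..F.......]
after unlink(b) → a:[2]  free=[..F..........]
after create(b) → a:[2], b:[0]  free=[F.F..........]
after append(b, 2) → a:[2], b:[0, 1, 3]  free=[FFFF.........]

bitmap = FFFF.........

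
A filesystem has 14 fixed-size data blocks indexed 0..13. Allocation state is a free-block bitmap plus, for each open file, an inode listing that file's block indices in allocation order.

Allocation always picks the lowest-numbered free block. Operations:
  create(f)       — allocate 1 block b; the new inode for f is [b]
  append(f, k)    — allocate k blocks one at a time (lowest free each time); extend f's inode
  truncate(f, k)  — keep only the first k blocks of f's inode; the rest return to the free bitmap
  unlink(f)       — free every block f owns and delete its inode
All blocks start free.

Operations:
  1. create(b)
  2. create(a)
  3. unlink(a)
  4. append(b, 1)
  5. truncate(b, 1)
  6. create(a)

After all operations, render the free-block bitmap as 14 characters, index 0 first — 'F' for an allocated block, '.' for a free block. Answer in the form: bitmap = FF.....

bitmap = FF............

create(b): bitmap=F............. | b=[0]
create(a): bitmap=FF............ | a=[1] b=[0]
unlink(a): bitmap=F............. | b=[0]
append(b, 1): bitmap=FF............ | b=[0, 1]
truncate(b, 1): bitmap=F............. | b=[0]
create(a): bitmap=FF............ | a=[1] b=[0]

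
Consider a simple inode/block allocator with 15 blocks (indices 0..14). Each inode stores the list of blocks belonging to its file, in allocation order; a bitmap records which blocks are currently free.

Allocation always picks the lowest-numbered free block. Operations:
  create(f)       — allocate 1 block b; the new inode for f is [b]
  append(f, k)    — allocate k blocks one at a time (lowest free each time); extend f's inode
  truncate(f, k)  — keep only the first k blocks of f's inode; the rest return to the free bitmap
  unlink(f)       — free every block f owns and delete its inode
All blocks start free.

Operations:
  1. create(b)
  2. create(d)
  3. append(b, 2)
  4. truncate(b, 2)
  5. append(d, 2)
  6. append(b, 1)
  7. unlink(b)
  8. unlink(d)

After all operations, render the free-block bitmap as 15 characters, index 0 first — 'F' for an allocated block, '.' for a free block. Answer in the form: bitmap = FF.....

bitmap = ...............

  1. create(b)  ⇒  F..............  {b→[0]}
  2. create(d)  ⇒  FF.............  {b→[0]; d→[1]}
  3. append(b, 2)  ⇒  FFFF...........  {b→[0, 2, 3]; d→[1]}
  4. truncate(b, 2)  ⇒  FFF............  {b→[0, 2]; d→[1]}
  5. append(d, 2)  ⇒  FFFFF..........  {b→[0, 2]; d→[1, 3, 4]}
  6. append(b, 1)  ⇒  FFFFFF.........  {b→[0, 2, 5]; d→[1, 3, 4]}
  7. unlink(b)  ⇒  .F.FF..........  {d→[1, 3, 4]}
  8. unlink(d)  ⇒  ...............  {}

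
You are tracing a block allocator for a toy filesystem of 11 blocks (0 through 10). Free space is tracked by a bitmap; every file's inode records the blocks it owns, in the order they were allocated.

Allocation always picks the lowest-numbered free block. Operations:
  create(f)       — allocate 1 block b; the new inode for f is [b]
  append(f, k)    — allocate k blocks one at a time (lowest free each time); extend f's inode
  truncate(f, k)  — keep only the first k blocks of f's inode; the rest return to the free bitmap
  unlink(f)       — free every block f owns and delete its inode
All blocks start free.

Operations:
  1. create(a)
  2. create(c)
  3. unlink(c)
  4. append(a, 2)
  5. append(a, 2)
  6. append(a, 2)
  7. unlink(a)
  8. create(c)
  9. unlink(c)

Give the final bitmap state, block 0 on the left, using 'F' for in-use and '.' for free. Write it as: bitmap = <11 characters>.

bitmap = ...........

[1] create(a) — a=0 (map F..........)
[2] create(c) — a=0 c=1 (map FF.........)
[3] unlink(c) — a=0 (map F..........)
[4] append(a, 2) — a=0,1,2 (map FFF........)
[5] append(a, 2) — a=0,1,2,3,4 (map FFFFF......)
[6] append(a, 2) — a=0,1,2,3,4,5,6 (map FFFFFFF....)
[7] unlink(a) —  (map ...........)
[8] create(c) — c=0 (map F..........)
[9] unlink(c) —  (map ...........)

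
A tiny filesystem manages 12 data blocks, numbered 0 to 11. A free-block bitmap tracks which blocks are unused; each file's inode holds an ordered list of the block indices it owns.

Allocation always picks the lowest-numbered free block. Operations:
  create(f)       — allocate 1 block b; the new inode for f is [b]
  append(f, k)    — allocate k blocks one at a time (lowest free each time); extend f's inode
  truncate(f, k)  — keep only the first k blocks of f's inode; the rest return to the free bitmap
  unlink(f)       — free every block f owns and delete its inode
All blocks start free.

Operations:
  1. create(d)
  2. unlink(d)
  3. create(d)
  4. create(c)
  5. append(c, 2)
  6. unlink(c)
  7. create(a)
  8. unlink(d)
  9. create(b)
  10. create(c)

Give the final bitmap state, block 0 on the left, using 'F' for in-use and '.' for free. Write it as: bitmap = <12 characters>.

[1] create(d) — d=0 (map F...........)
[2] unlink(d) —  (map ............)
[3] create(d) — d=0 (map F...........)
[4] create(c) — c=1 d=0 (map FF..........)
[5] append(c, 2) — c=1,2,3 d=0 (map FFFF........)
[6] unlink(c) — d=0 (map F...........)
[7] create(a) — a=1 d=0 (map FF..........)
[8] unlink(d) — a=1 (map .F..........)
[9] create(b) — a=1 b=0 (map FF..........)
[10] create(c) — a=1 b=0 c=2 (map FFF.........)

bitmap = FFF.........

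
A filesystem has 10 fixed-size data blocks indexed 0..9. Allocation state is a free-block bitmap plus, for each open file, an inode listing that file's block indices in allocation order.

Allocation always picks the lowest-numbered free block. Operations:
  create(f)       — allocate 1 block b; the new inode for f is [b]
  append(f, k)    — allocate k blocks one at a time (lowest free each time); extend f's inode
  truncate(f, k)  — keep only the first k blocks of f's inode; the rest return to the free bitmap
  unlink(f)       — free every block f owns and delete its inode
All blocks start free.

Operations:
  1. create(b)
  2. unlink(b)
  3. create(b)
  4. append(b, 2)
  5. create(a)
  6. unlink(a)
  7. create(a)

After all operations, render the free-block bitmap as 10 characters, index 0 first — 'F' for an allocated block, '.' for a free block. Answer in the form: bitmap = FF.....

bitmap = FFFF......

  1. create(b)  ⇒  F.........  {b→[0]}
  2. unlink(b)  ⇒  ..........  {}
  3. create(b)  ⇒  F.........  {b→[0]}
  4. append(b, 2)  ⇒  FFF.......  {b→[0, 1, 2]}
  5. create(a)  ⇒  FFFF......  {a→[3]; b→[0, 1, 2]}
  6. unlink(a)  ⇒  FFF.......  {b→[0, 1, 2]}
  7. create(a)  ⇒  FFFF......  {a→[3]; b→[0, 1, 2]}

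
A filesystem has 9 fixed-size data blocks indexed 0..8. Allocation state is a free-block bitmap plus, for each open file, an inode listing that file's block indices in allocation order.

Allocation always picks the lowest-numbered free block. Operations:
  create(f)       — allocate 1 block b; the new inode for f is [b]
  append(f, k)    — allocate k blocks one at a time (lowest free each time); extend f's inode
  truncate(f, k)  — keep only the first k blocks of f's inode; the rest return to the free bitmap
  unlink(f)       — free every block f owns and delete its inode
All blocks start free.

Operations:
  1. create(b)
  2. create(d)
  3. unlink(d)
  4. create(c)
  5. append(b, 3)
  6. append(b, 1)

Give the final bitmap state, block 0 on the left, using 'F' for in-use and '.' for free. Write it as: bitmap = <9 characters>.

  1. create(b)  ⇒  F........  {b→[0]}
  2. create(d)  ⇒  FF.......  {b→[0]; d→[1]}
  3. unlink(d)  ⇒  F........  {b→[0]}
  4. create(c)  ⇒  FF.......  {b→[0]; c→[1]}
  5. append(b, 3)  ⇒  FFFFF....  {b→[0, 2, 3, 4]; c→[1]}
  6. append(b, 1)  ⇒  FFFFFF...  {b→[0, 2, 3, 4, 5]; c→[1]}

bitmap = FFFFFF...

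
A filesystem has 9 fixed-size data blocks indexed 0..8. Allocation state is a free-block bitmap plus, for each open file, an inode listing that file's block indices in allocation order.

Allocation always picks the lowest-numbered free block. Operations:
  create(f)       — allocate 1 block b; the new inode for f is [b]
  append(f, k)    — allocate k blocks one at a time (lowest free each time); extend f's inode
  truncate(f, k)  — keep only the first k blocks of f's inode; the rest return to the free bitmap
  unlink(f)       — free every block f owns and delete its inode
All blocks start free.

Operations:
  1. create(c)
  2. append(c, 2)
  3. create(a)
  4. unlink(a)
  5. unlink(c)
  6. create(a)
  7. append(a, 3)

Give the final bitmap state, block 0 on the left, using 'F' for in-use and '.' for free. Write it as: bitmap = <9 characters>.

bitmap = FFFF.....

create(c): bitmap=F........ | c=[0]
append(c, 2): bitmap=FFF...... | c=[0, 1, 2]
create(a): bitmap=FFFF..... | a=[3] c=[0, 1, 2]
unlink(a): bitmap=FFF...... | c=[0, 1, 2]
unlink(c): bitmap=......... | 
create(a): bitmap=F........ | a=[0]
append(a, 3): bitmap=FFFF..... | a=[0, 1, 2, 3]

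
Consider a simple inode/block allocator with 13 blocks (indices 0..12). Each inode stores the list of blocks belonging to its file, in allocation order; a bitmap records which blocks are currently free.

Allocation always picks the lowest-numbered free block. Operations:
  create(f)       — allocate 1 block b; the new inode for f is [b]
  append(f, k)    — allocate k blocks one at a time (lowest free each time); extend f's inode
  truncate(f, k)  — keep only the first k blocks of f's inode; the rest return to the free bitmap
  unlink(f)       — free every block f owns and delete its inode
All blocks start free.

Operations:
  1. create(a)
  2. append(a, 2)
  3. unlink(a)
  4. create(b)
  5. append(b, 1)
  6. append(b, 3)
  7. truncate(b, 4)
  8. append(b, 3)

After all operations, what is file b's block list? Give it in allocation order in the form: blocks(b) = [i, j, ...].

  1. create(a)  ⇒  F............  {a→[0]}
  2. append(a, 2)  ⇒  FFF..........  {a→[0, 1, 2]}
  3. unlink(a)  ⇒  .............  {}
  4. create(b)  ⇒  F............  {b→[0]}
  5. append(b, 1)  ⇒  FF...........  {b→[0, 1]}
  6. append(b, 3)  ⇒  FFFFF........  {b→[0, 1, 2, 3, 4]}
  7. truncate(b, 4)  ⇒  FFFF.........  {b→[0, 1, 2, 3]}
  8. append(b, 3)  ⇒  FFFFFFF......  {b→[0, 1, 2, 3, 4, 5, 6]}

blocks(b) = [0, 1, 2, 3, 4, 5, 6]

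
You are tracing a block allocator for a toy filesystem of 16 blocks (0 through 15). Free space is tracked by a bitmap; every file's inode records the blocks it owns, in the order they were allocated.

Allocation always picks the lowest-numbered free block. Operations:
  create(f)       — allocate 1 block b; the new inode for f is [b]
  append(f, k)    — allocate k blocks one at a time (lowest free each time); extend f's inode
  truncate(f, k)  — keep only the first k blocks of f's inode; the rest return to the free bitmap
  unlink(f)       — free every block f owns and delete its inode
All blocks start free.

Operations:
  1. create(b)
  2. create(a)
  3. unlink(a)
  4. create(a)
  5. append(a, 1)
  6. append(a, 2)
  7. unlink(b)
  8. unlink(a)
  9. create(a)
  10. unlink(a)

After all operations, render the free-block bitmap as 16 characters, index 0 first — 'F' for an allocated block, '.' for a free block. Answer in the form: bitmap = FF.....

[1] create(b) — b=0 (map F...............)
[2] create(a) — a=1 b=0 (map FF..............)
[3] unlink(a) — b=0 (map F...............)
[4] create(a) — a=1 b=0 (map FF..............)
[5] append(a, 1) — a=1,2 b=0 (map FFF.............)
[6] append(a, 2) — a=1,2,3,4 b=0 (map FFFFF...........)
[7] unlink(b) — a=1,2,3,4 (map .FFFF...........)
[8] unlink(a) —  (map ................)
[9] create(a) — a=0 (map F...............)
[10] unlink(a) —  (map ................)

bitmap = ................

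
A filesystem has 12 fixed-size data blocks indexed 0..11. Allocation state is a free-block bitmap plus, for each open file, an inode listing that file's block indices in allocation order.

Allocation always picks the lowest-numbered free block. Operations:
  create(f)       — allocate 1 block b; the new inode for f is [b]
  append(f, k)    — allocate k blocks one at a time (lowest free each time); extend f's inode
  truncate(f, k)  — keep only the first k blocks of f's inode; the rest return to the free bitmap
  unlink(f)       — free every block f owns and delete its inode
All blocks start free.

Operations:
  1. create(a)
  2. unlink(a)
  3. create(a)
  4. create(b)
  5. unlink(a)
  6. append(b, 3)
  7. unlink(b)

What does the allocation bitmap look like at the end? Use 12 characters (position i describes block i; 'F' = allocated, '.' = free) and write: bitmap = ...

[1] create(a) — a=0 (map F...........)
[2] unlink(a) —  (map ............)
[3] create(a) — a=0 (map F...........)
[4] create(b) — a=0 b=1 (map FF..........)
[5] unlink(a) — b=1 (map .F..........)
[6] append(b, 3) — b=1,0,2,3 (map FFFF........)
[7] unlink(b) —  (map ............)

bitmap = ............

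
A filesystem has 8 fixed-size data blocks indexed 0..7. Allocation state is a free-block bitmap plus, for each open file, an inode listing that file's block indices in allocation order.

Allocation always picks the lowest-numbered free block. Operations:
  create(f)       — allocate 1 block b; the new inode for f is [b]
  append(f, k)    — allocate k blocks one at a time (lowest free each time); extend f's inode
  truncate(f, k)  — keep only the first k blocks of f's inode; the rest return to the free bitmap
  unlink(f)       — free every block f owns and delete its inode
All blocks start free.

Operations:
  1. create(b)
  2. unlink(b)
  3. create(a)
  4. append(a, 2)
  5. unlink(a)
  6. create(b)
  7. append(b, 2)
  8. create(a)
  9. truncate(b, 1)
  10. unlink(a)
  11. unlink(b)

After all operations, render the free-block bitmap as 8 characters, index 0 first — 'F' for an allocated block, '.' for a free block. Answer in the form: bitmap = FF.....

bitmap = ........

after create(b) → b:[0]  free=[F.......]
after unlink(b) →   free=[........]
after create(a) → a:[0]  free=[F.......]
after append(a, 2) → a:[0, 1, 2]  free=[FFF.....]
after unlink(a) →   free=[........]
after create(b) → b:[0]  free=[F.......]
after append(b, 2) → b:[0, 1, 2]  free=[FFF.....]
after create(a) → a:[3], b:[0, 1, 2]  free=[FFFF....]
after truncate(b, 1) → a:[3], b:[0]  free=[F..F....]
after unlink(a) → b:[0]  free=[F.......]
after unlink(b) →   free=[........]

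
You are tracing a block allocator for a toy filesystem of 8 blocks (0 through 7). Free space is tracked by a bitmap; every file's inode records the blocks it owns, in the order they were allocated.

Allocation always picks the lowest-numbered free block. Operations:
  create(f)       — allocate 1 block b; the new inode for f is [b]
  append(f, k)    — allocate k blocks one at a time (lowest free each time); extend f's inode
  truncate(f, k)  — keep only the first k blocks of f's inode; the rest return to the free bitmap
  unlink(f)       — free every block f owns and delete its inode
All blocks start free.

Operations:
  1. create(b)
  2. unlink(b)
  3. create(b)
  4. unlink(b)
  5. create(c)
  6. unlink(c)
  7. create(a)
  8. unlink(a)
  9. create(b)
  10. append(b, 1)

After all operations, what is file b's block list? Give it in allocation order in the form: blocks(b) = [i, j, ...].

after create(b) → b:[0]  free=[F.......]
after unlink(b) →   free=[........]
after create(b) → b:[0]  free=[F.......]
after unlink(b) →   free=[........]
after create(c) → c:[0]  free=[F.......]
after unlink(c) →   free=[........]
after create(a) → a:[0]  free=[F.......]
after unlink(a) →   free=[........]
after create(b) → b:[0]  free=[F.......]
after append(b, 1) → b:[0, 1]  free=[FF......]

blocks(b) = [0, 1]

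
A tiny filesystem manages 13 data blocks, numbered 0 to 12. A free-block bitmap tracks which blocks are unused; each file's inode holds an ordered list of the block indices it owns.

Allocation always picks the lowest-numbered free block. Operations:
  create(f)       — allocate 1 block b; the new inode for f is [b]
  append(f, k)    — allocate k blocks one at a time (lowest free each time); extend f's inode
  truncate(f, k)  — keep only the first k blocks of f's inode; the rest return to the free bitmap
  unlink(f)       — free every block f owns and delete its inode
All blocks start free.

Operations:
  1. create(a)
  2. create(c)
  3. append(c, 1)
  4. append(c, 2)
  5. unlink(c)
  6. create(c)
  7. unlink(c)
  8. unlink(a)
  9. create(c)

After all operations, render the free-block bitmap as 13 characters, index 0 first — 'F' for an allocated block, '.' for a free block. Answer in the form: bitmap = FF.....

bitmap = F............

create(a): bitmap=F............ | a=[0]
create(c): bitmap=FF........... | a=[0] c=[1]
append(c, 1): bitmap=FFF.......... | a=[0] c=[1, 2]
append(c, 2): bitmap=FFFFF........ | a=[0] c=[1, 2, 3, 4]
unlink(c): bitmap=F............ | a=[0]
create(c): bitmap=FF........... | a=[0] c=[1]
unlink(c): bitmap=F............ | a=[0]
unlink(a): bitmap=............. | 
create(c): bitmap=F............ | c=[0]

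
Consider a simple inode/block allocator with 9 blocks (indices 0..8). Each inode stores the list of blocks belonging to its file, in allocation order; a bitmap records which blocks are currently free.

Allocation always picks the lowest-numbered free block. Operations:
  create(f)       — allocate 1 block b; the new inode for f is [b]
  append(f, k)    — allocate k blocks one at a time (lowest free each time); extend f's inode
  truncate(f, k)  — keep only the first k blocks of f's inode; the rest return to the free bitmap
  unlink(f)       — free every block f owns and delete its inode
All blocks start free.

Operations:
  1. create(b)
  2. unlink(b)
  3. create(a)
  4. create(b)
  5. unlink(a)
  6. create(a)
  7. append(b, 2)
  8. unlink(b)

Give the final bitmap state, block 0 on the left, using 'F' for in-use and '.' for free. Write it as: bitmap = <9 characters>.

bitmap = F........

[1] create(b) — b=0 (map F........)
[2] unlink(b) —  (map .........)
[3] create(a) — a=0 (map F........)
[4] create(b) — a=0 b=1 (map FF.......)
[5] unlink(a) — b=1 (map .F.......)
[6] create(a) — a=0 b=1 (map FF.......)
[7] append(b, 2) — a=0 b=1,2,3 (map FFFF.....)
[8] unlink(b) — a=0 (map F........)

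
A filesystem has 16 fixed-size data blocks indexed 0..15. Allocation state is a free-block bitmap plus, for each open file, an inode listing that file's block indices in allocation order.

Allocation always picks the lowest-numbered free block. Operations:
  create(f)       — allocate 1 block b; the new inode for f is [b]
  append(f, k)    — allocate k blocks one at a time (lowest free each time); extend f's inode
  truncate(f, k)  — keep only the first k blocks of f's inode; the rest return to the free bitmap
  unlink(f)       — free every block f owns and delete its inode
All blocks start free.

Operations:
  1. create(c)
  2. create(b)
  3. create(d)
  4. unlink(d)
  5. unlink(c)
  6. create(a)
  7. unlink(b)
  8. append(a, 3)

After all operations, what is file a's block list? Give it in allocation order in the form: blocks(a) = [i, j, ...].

  1. create(c)  ⇒  F...............  {c→[0]}
  2. create(b)  ⇒  FF..............  {b→[1]; c→[0]}
  3. create(d)  ⇒  FFF.............  {b→[1]; c→[0]; d→[2]}
  4. unlink(d)  ⇒  FF..............  {b→[1]; c→[0]}
  5. unlink(c)  ⇒  .F..............  {b→[1]}
  6. create(a)  ⇒  FF..............  {a→[0]; b→[1]}
  7. unlink(b)  ⇒  F...............  {a→[0]}
  8. append(a, 3)  ⇒  FFFF............  {a→[0, 1, 2, 3]}

blocks(a) = [0, 1, 2, 3]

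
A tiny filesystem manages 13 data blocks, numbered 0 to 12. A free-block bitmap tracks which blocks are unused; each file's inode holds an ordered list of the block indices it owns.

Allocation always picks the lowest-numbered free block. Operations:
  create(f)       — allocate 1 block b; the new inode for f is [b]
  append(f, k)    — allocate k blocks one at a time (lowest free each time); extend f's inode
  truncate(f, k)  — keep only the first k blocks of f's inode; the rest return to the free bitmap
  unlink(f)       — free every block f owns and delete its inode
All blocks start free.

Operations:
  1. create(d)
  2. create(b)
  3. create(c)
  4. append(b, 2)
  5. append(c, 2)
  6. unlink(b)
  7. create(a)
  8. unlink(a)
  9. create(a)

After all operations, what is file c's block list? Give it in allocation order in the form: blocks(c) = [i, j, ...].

blocks(c) = [2, 5, 6]

after create(d) → d:[0]  free=[F............]
after create(b) → b:[1], d:[0]  free=[FF...........]
after create(c) → b:[1], c:[2], d:[0]  free=[FFF..........]
after append(b, 2) → b:[1, 3, 4], c:[2], d:[0]  free=[FFFFF........]
after append(c, 2) → b:[1, 3, 4], c:[2, 5, 6], d:[0]  free=[FFFFFFF......]
after unlink(b) → c:[2, 5, 6], d:[0]  free=[F.F..FF......]
after create(a) → a:[1], c:[2, 5, 6], d:[0]  free=[FFF..FF......]
after unlink(a) → c:[2, 5, 6], d:[0]  free=[F.F..FF......]
after create(a) → a:[1], c:[2, 5, 6], d:[0]  free=[FFF..FF......]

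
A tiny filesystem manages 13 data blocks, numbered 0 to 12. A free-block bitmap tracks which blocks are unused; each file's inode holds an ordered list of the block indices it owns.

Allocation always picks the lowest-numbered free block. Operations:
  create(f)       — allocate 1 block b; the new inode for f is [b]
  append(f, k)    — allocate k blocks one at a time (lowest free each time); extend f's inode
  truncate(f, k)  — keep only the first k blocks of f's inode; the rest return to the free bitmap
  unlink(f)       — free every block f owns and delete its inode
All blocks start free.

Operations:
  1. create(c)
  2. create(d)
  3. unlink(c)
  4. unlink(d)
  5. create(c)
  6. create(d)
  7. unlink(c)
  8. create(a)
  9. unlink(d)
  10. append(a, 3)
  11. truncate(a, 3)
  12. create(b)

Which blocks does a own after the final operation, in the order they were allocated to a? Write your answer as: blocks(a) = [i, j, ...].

blocks(a) = [0, 1, 2]

  1. create(c)  ⇒  F............  {c→[0]}
  2. create(d)  ⇒  FF...........  {c→[0]; d→[1]}
  3. unlink(c)  ⇒  .F...........  {d→[1]}
  4. unlink(d)  ⇒  .............  {}
  5. create(c)  ⇒  F............  {c→[0]}
  6. create(d)  ⇒  FF...........  {c→[0]; d→[1]}
  7. unlink(c)  ⇒  .F...........  {d→[1]}
  8. create(a)  ⇒  FF...........  {a→[0]; d→[1]}
  9. unlink(d)  ⇒  F............  {a→[0]}
  10. append(a, 3)  ⇒  FFFF.........  {a→[0, 1, 2, 3]}
  11. truncate(a, 3)  ⇒  FFF..........  {a→[0, 1, 2]}
  12. create(b)  ⇒  FFFF.........  {a→[0, 1, 2]; b→[3]}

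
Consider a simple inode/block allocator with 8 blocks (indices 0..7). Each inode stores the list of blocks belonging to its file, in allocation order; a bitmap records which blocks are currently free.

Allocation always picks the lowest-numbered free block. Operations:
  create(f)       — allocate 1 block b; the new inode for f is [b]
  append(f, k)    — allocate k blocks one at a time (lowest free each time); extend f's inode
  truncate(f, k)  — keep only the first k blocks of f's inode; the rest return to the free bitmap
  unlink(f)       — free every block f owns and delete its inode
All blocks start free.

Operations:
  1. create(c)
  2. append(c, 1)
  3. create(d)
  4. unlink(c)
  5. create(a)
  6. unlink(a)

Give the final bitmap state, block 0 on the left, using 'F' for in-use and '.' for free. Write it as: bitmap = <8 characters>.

[1] create(c) — c=0 (map F.......)
[2] append(c, 1) — c=0,1 (map FF......)
[3] create(d) — c=0,1 d=2 (map FFF.....)
[4] unlink(c) — d=2 (map ..F.....)
[5] create(a) — a=0 d=2 (map F.F.....)
[6] unlink(a) — d=2 (map ..F.....)

bitmap = ..F.....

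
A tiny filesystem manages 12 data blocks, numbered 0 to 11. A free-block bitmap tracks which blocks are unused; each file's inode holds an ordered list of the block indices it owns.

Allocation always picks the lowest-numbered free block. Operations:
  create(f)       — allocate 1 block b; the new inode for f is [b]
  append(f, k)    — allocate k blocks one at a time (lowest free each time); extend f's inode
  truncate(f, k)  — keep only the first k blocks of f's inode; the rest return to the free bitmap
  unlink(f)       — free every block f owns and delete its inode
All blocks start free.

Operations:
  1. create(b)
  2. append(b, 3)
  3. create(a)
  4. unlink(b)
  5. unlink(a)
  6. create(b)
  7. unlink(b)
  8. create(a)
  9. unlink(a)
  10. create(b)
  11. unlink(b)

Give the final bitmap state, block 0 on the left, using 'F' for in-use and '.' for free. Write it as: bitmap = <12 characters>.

bitmap = ............

after create(b) → b:[0]  free=[F...........]
after append(b, 3) → b:[0, 1, 2, 3]  free=[FFFF........]
after create(a) → a:[4], b:[0, 1, 2, 3]  free=[FFFFF.......]
after unlink(b) → a:[4]  free=[....F.......]
after unlink(a) →   free=[............]
after create(b) → b:[0]  free=[F...........]
after unlink(b) →   free=[............]
after create(a) → a:[0]  free=[F...........]
after unlink(a) →   free=[............]
after create(b) → b:[0]  free=[F...........]
after unlink(b) →   free=[............]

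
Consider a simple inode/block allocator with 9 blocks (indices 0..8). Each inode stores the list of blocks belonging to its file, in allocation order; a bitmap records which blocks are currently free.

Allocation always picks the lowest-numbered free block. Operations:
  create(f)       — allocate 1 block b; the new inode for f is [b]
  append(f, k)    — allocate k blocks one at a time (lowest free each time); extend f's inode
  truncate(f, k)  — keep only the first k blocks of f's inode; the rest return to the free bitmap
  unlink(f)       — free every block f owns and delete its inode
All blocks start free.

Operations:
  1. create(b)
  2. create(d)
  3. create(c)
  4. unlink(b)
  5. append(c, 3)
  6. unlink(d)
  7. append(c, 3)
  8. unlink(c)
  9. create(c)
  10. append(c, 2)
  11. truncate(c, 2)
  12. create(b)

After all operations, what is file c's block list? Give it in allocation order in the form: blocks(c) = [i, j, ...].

blocks(c) = [0, 1]

after create(b) → b:[0]  free=[F........]
after create(d) → b:[0], d:[1]  free=[FF.......]
after create(c) → b:[0], c:[2], d:[1]  free=[FFF......]
after unlink(b) → c:[2], d:[1]  free=[.FF......]
after append(c, 3) → c:[2, 0, 3, 4], d:[1]  free=[FFFFF....]
after unlink(d) → c:[2, 0, 3, 4]  free=[F.FFF....]
after append(c, 3) → c:[2, 0, 3, 4, 1, 5, 6]  free=[FFFFFFF..]
after unlink(c) →   free=[.........]
after create(c) → c:[0]  free=[F........]
after append(c, 2) → c:[0, 1, 2]  free=[FFF......]
after truncate(c, 2) → c:[0, 1]  free=[FF.......]
after create(b) → b:[2], c:[0, 1]  free=[FFF......]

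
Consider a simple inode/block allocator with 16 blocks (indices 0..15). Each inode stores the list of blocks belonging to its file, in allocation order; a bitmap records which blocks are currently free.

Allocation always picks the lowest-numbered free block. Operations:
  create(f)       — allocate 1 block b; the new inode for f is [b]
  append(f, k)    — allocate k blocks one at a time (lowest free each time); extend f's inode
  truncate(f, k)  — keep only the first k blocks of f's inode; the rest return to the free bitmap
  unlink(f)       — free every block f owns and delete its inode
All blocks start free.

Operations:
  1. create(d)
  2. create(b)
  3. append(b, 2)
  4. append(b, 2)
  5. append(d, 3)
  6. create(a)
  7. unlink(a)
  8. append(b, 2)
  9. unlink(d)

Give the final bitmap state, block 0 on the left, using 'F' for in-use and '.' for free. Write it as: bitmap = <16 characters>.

bitmap = .FFFFF...FF.....

after create(d) → d:[0]  free=[F...............]
after create(b) → b:[1], d:[0]  free=[FF..............]
after append(b, 2) → b:[1, 2, 3], d:[0]  free=[FFFF............]
after append(b, 2) → b:[1, 2, 3, 4, 5], d:[0]  free=[FFFFFF..........]
after append(d, 3) → b:[1, 2, 3, 4, 5], d:[0, 6, 7, 8]  free=[FFFFFFFFF.......]
after create(a) → a:[9], b:[1, 2, 3, 4, 5], d:[0, 6, 7, 8]  free=[FFFFFFFFFF......]
after unlink(a) → b:[1, 2, 3, 4, 5], d:[0, 6, 7, 8]  free=[FFFFFFFFF.......]
after append(b, 2) → b:[1, 2, 3, 4, 5, 9, 10], d:[0, 6, 7, 8]  free=[FFFFFFFFFFF.....]
after unlink(d) → b:[1, 2, 3, 4, 5, 9, 10]  free=[.FFFFF...FF.....]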